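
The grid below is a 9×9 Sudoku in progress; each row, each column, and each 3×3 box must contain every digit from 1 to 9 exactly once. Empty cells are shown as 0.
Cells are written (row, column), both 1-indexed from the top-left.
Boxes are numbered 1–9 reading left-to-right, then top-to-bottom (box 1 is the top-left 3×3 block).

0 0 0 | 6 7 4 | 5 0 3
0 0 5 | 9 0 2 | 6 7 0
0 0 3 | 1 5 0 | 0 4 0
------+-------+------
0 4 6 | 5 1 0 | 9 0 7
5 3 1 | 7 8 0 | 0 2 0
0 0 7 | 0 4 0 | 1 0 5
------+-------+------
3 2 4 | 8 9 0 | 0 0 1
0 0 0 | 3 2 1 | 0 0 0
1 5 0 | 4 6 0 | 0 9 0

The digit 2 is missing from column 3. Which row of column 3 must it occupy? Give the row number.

Consider where 2 can go in column 3.
(8,3) is out (row 8 already has a 2).
(9,3) is out (box 7 already has a 2).
So the only cell in column 3 that can hold 2 is (1,3).
That is row 1.

1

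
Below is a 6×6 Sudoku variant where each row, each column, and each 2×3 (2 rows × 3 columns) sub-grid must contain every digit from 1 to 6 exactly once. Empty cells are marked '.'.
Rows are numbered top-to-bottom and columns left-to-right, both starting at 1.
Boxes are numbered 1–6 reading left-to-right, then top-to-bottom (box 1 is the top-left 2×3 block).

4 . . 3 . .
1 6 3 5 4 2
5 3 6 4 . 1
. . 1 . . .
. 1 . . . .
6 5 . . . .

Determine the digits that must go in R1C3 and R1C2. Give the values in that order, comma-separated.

5,2

For R1C3:
  Consider where 5 can go in row 1.
  R1C2 is out (column 2 already has a 5).
  R1C5 is out (box 2 already has a 5).
  R1C6 is out (box 2 already has a 5).
  So the only cell in row 1 that can hold 5 is R1C3.
  So R1C3 = 5.
For R1C2:
  Row 1 already contains {3, 4}.
  Column 2 already contains {1, 3, 5, 6}.
  Its 2×3 block (box 1) already contains {1, 3, 4, 6}.
  The only value from 1–6 not eliminated is 2, so R1C2 = 2.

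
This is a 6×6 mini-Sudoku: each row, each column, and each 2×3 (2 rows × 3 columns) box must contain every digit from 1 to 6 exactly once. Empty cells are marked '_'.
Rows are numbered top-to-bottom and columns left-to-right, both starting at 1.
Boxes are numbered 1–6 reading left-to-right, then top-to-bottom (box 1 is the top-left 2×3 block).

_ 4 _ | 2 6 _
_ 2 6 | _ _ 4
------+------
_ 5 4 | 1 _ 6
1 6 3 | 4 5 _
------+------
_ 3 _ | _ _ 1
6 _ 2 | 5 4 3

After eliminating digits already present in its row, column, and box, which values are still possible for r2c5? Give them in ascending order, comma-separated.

Row 2 already contains {2, 4, 6}.
Column 5 already contains {4, 5, 6}.
Its 2×3 block (box 2) already contains {2, 4, 6}.
Removing those from 1–6 leaves {1, 3} as the candidates for r2c5.

1,3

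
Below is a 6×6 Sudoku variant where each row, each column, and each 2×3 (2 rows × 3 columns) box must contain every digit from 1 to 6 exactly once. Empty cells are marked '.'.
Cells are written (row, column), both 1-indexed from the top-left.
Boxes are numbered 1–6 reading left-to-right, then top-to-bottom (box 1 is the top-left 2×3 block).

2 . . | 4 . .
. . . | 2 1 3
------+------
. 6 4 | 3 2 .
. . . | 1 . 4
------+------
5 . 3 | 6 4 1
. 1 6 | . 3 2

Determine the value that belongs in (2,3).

5

Row 2 already contains {1, 2, 3}.
Column 3 already contains {3, 4, 6}.
Its 2×3 block (box 1) already contains {2}.
The only value from 1–6 not eliminated is 5, so (2,3) = 5.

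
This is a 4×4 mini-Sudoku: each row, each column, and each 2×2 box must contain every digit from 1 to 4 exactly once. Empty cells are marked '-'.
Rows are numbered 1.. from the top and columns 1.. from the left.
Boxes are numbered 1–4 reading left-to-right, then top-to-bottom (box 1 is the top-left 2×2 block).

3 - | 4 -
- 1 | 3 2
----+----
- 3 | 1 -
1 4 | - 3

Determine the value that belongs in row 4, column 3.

2

Row 4 already contains {1, 3, 4}.
Column 3 already contains {1, 3, 4}.
Its 2×2 block (box 4) already contains {1, 3}.
The only value from 1–4 not eliminated is 2, so row 4, column 3 = 2.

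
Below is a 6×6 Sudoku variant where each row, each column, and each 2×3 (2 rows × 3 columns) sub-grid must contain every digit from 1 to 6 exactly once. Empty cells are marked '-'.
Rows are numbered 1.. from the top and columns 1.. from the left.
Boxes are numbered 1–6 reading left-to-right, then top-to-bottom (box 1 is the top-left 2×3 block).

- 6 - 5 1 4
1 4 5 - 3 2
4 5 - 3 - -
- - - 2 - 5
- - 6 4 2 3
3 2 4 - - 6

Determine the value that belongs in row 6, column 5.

Row 6 already contains {2, 3, 4, 6}.
Column 5 already contains {1, 2, 3}.
Its 2×3 block (box 6) already contains {2, 3, 4, 6}.
The only value from 1–6 not eliminated is 5, so row 6, column 5 = 5.

5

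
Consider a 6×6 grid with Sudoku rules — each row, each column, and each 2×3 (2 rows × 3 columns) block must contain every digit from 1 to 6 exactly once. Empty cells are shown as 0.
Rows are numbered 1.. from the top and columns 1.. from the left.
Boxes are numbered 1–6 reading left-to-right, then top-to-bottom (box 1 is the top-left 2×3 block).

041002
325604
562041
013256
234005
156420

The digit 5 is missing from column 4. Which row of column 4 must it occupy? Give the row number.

1

Consider where 5 can go in column 4.
row 3, column 4 is out (row 3 already has a 5).
row 5, column 4 is out (row 5 already has a 5).
So the only cell in column 4 that can hold 5 is row 1, column 4.
That is row 1.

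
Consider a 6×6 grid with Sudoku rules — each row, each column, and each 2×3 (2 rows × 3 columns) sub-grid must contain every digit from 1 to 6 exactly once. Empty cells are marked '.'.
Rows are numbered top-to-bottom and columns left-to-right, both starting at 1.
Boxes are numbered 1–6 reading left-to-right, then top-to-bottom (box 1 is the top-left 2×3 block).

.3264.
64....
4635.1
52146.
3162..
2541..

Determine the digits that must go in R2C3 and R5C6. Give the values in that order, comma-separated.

5,4

For R2C3:
  Row 2 already contains {4, 6}.
  Column 3 already contains {1, 2, 3, 4, 6}.
  Its 2×3 block (box 1) already contains {2, 3, 4, 6}.
  The only value from 1–6 not eliminated is 5, so R2C3 = 5.
For R5C6:
  Consider where 4 can go in row 5.
  R5C5 is out (column 5 already has a 4).
  So the only cell in row 5 that can hold 4 is R5C6.
  So R5C6 = 4.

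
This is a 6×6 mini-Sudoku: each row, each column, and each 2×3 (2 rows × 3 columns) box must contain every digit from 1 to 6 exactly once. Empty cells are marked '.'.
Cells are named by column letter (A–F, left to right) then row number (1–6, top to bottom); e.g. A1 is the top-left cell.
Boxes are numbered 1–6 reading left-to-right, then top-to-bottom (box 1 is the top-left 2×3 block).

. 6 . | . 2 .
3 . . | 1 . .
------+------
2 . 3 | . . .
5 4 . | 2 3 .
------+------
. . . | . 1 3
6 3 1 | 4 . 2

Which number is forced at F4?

Cell F4 itself could take any of {1, 6} by direct elimination.
Consider where 1 can go in row 4.
C4 is out (column C already has a 1).
So the only cell in row 4 that can hold 1 is F4.
Therefore F4 = 1.

1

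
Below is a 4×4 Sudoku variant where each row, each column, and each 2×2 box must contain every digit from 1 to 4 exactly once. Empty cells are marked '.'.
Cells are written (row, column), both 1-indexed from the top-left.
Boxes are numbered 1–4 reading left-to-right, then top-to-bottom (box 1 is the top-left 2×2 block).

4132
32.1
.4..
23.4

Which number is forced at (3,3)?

2

Cell (3,3) itself could take any of {1, 2} by direct elimination.
Consider where 2 can go in row 3.
(3,1) is out (column 1 already has a 2).
(3,4) is out (column 4 already has a 2).
So the only cell in row 3 that can hold 2 is (3,3).
Therefore (3,3) = 2.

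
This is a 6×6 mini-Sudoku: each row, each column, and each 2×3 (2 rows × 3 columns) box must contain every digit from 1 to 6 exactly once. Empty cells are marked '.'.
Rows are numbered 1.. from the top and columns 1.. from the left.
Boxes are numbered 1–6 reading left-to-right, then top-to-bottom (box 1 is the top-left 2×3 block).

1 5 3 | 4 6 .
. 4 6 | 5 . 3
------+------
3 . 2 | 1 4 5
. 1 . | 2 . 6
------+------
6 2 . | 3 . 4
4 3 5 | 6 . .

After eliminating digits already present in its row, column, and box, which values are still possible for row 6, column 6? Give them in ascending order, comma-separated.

1,2

Row 6 already contains {3, 4, 5, 6}.
Column 6 already contains {3, 4, 5, 6}.
Its 2×3 block (box 6) already contains {3, 4, 6}.
Removing those from 1–6 leaves {1, 2} as the candidates for row 6, column 6.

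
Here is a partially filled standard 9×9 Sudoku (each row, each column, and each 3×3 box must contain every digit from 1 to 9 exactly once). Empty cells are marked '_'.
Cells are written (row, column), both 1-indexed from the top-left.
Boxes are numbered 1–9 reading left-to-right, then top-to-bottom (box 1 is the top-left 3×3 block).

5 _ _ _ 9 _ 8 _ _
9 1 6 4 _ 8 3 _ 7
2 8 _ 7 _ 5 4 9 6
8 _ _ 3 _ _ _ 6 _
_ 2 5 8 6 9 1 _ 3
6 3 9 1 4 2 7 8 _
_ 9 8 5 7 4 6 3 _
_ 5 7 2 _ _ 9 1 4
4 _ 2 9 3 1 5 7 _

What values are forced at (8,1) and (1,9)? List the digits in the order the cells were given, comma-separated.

3,1

For (8,1):
  Row 8 already contains {1, 2, 4, 5, 7, 9}.
  Column 1 already contains {2, 4, 5, 6, 8, 9}.
  Its 3×3 block (box 7) already contains {2, 4, 5, 7, 8, 9}.
  The only value from 1–9 not eliminated is 3, so (8,1) = 3.
For (1,9):
  Consider where 1 can go in row 1.
  (1,2) is out (column 2 already has a 1).
  (1,3) is out (box 1 already has a 1).
  (1,4) is out (column 4 already has a 1).
  (1,6) is out (column 6 already has a 1).
  (1,8) is out (column 8 already has a 1).
  So the only cell in row 1 that can hold 1 is (1,9).
  So (1,9) = 1.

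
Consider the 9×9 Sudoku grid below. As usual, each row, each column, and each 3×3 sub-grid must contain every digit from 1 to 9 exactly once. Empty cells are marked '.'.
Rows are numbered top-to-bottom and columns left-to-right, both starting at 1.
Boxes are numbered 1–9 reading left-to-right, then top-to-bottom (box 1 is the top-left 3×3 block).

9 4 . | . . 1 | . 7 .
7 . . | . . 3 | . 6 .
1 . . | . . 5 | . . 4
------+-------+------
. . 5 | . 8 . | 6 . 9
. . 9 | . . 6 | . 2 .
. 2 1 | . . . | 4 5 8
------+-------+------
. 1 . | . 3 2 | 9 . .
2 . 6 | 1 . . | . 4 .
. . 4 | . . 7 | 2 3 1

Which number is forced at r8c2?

Cell r8c2 itself could take any of {3, 5, 7, 8, 9} by direct elimination.
Consider where 3 can go in row 8.
r8c5 is out (column 5 already has a 3).
r8c6 is out (column 6 already has a 3).
r8c7 is out (box 9 already has a 3).
r8c9 is out (box 9 already has a 3).
So the only cell in row 8 that can hold 3 is r8c2.
Therefore r8c2 = 3.

3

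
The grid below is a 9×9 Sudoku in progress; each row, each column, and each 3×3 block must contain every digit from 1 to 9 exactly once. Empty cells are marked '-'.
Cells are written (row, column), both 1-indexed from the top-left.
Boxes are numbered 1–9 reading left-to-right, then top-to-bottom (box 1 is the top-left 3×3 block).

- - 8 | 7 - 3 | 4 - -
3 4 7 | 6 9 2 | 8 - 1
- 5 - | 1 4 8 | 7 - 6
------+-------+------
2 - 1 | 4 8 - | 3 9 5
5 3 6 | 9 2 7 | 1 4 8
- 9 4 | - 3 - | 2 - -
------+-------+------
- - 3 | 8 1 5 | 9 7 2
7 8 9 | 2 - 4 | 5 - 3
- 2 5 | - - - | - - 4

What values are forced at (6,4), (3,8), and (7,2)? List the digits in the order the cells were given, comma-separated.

For (6,4):
  Row 6 already contains {2, 3, 4, 9}.
  Column 4 already contains {1, 2, 4, 6, 7, 8, 9}.
  Its 3×3 block (box 5) already contains {2, 3, 4, 7, 8, 9}.
  The only value from 1–9 not eliminated is 5, so (6,4) = 5.
For (3,8):
  Consider where 3 can go in column 8.
  (1,8) is out (row 1 already has a 3).
  (2,8) is out (row 2 already has a 3).
  (6,8) is out (row 6 already has a 3).
  (8,8) is out (row 8 already has a 3).
  (9,8) is out (box 9 already has a 3).
  So the only cell in column 8 that can hold 3 is (3,8).
  So (3,8) = 3.
For (7,2):
  Row 7 already contains {1, 2, 3, 5, 7, 8, 9}.
  Column 2 already contains {2, 3, 4, 5, 8, 9}.
  Its 3×3 block (box 7) already contains {2, 3, 5, 7, 8, 9}.
  The only value from 1–9 not eliminated is 6, so (7,2) = 6.

5,3,6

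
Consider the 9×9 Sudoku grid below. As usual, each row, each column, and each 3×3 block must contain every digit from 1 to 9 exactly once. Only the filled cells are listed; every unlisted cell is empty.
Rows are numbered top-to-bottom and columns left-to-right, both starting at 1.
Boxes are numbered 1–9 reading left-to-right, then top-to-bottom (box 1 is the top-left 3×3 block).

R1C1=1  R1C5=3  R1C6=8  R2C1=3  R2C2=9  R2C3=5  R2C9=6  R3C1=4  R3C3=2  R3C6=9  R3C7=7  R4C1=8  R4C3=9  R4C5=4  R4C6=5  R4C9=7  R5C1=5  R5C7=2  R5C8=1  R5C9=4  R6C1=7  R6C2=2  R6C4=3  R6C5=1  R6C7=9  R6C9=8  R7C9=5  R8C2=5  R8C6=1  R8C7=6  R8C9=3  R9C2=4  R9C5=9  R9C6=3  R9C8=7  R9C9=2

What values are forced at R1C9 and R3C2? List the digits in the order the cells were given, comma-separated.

For R1C9:
  Row 1 already contains {1, 3, 8}.
  Column 9 already contains {2, 3, 4, 5, 6, 7, 8}.
  Its 3×3 block (box 3) already contains {6, 7}.
  The only value from 1–9 not eliminated is 9, so R1C9 = 9.
For R3C2:
  Consider where 8 can go in box 1.
  R1C2 is out (row 1 already has a 8).
  R1C3 is out (row 1 already has a 8).
  So the only cell in box 1 that can hold 8 is R3C2.
  So R3C2 = 8.

9,8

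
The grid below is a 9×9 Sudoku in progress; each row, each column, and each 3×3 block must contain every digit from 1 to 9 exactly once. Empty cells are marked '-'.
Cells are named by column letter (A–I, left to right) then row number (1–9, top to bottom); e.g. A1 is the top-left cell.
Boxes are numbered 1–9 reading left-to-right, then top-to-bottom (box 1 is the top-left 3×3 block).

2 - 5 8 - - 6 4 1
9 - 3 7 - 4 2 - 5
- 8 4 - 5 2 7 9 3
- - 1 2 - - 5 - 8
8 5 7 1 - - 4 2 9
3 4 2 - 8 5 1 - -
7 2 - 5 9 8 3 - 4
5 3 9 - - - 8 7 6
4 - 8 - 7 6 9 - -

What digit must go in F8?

Row 8 already contains {3, 5, 6, 7, 8, 9}.
Column F already contains {2, 4, 5, 6, 8}.
Its 3×3 block (box 8) already contains {5, 6, 7, 8, 9}.
The only value from 1–9 not eliminated is 1, so F8 = 1.

1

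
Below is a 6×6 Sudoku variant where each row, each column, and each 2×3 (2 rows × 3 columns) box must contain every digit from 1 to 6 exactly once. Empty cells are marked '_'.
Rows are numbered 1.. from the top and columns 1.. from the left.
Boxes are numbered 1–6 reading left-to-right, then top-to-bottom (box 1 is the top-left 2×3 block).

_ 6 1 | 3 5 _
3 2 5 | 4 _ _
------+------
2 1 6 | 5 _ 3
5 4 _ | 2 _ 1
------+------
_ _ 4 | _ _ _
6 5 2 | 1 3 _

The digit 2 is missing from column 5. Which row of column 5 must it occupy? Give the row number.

Consider where 2 can go in column 5.
row 2, column 5 is out (row 2 already has a 2).
row 3, column 5 is out (row 3 already has a 2).
row 4, column 5 is out (row 4 already has a 2).
So the only cell in column 5 that can hold 2 is row 5, column 5.
That is row 5.

5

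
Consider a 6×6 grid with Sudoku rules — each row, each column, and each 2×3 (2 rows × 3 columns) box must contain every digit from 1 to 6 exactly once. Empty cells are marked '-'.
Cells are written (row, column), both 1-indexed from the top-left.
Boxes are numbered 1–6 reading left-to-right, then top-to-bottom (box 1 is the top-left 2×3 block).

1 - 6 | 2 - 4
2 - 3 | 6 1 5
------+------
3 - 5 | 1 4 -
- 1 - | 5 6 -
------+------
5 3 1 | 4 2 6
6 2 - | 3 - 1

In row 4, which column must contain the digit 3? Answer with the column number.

Consider where 3 can go in row 4.
(4,1) is out (column 1 already has a 3).
(4,3) is out (column 3 already has a 3).
So the only cell in row 4 that can hold 3 is (4,6).
That is column 6.

6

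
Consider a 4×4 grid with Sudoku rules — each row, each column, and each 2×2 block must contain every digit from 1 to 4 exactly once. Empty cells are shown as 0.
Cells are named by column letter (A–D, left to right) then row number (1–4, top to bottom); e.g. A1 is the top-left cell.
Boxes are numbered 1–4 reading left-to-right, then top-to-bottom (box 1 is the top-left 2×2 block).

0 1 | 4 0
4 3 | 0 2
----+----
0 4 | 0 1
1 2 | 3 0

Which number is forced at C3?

Row 3 already contains {1, 4}.
Column C already contains {3, 4}.
Its 2×2 block (box 4) already contains {1, 3}.
The only value from 1–4 not eliminated is 2, so C3 = 2.

2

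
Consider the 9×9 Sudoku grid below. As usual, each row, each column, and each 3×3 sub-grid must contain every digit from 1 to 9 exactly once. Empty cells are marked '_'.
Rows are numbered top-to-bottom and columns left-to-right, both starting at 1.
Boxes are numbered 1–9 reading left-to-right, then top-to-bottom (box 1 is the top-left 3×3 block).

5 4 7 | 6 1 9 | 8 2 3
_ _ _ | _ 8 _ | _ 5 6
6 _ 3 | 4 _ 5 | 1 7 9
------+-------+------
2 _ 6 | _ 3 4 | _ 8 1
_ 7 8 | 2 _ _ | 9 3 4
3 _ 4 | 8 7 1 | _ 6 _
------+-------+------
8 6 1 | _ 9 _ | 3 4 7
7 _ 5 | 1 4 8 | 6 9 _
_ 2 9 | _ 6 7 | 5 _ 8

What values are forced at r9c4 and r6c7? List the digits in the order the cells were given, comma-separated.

For r9c4:
  Row 9 already contains {2, 5, 6, 7, 8, 9}.
  Column 4 already contains {1, 2, 4, 6, 8}.
  Its 3×3 block (box 8) already contains {1, 4, 6, 7, 8, 9}.
  The only value from 1–9 not eliminated is 3, so r9c4 = 3.
For r6c7:
  Row 6 already contains {1, 3, 4, 6, 7, 8}.
  Column 7 already contains {1, 3, 5, 6, 8, 9}.
  Its 3×3 block (box 6) already contains {1, 3, 4, 6, 8, 9}.
  The only value from 1–9 not eliminated is 2, so r6c7 = 2.

3,2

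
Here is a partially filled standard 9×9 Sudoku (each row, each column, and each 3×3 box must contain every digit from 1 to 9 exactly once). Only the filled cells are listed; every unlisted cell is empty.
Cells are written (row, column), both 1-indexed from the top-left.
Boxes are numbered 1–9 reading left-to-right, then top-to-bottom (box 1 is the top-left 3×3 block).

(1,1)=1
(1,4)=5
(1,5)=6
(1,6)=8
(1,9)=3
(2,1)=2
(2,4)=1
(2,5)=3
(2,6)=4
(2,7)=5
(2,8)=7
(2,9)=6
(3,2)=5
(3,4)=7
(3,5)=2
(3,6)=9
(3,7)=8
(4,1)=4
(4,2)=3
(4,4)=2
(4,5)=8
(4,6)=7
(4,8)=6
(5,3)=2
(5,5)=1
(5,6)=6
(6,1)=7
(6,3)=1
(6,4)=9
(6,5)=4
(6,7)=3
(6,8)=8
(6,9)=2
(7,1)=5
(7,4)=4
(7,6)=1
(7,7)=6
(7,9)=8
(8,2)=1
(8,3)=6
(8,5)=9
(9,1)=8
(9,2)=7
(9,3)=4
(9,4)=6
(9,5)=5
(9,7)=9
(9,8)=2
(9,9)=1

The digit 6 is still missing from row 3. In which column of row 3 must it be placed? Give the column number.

Consider where 6 can go in row 3.
(3,3) is out (column 3 already has a 6).
(3,8) is out (column 8 already has a 6).
(3,9) is out (column 9 already has a 6).
So the only cell in row 3 that can hold 6 is (3,1).
That is column 1.

1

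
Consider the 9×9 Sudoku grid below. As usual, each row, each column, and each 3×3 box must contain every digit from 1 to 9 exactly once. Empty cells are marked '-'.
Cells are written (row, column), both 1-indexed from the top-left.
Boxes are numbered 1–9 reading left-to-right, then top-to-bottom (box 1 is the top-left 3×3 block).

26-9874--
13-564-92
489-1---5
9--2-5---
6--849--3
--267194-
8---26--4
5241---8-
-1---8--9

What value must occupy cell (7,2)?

Cell (7,2) itself could take any of {7, 9} by direct elimination.
Consider where 9 can go in row 7.
(7,3) is out (column 3 already has a 9).
(7,4) is out (column 4 already has a 9).
(7,7) is out (column 7 already has a 9).
(7,8) is out (column 8 already has a 9).
So the only cell in row 7 that can hold 9 is (7,2).
Therefore (7,2) = 9.

9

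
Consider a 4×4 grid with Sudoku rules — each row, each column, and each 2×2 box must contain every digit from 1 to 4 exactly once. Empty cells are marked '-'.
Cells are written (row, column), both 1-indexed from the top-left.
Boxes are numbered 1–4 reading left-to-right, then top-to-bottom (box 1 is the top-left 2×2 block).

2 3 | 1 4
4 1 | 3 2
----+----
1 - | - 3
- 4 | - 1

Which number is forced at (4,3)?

Row 4 already contains {1, 4}.
Column 3 already contains {1, 3}.
Its 2×2 block (box 4) already contains {1, 3}.
The only value from 1–4 not eliminated is 2, so (4,3) = 2.

2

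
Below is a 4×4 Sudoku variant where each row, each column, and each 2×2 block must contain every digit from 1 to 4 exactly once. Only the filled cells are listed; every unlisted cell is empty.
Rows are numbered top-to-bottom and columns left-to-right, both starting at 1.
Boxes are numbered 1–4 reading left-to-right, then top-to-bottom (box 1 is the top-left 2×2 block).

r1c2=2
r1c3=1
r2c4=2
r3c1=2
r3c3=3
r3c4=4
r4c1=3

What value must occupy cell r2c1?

Cell r2c1 itself could take any of {1, 4} by direct elimination.
Consider where 1 can go in column 1.
r1c1 is out (row 1 already has a 1).
So the only cell in column 1 that can hold 1 is r2c1.
Therefore r2c1 = 1.

1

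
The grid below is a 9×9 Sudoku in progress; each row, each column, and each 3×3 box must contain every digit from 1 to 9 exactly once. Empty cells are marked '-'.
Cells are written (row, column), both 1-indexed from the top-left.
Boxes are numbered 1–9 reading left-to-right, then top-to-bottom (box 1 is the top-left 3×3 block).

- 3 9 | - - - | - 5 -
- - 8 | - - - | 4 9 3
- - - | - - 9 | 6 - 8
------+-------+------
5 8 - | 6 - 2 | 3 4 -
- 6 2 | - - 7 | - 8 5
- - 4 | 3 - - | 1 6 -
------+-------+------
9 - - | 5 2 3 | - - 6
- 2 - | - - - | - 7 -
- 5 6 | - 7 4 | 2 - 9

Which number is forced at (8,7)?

Cell (8,7) itself could take any of {5, 8} by direct elimination.
Consider where 5 can go in row 8.
(8,1) is out (column 1 already has a 5). (8,3) is out (box 7 already has a 5). (8,4) is out (column 4 already has a 5). (8,5) is out (box 8 already has a 5). The remaining empty cells in row 8 are similarly blocked.
So the only cell in row 8 that can hold 5 is (8,7).
Therefore (8,7) = 5.

5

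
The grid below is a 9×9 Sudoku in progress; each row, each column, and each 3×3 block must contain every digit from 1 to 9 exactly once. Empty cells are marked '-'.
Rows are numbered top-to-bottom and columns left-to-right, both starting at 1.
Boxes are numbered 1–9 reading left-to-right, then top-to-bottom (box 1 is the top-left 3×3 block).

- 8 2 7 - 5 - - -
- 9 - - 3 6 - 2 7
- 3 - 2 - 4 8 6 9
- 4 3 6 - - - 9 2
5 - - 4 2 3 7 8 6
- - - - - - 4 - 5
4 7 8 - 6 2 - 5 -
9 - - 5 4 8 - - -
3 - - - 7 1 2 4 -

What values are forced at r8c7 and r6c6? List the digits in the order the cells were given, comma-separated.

6,9

For r8c7:
  Consider where 6 can go in box 9.
  r7c7 is out (row 7 already has a 6).
  r7c9 is out (row 7 already has a 6).
  r8c8 is out (column 8 already has a 6).
  r8c9 is out (column 9 already has a 6).
  r9c9 is out (column 9 already has a 6).
  So the only cell in box 9 that can hold 6 is r8c7.
  So r8c7 = 6.
For r6c6:
  Consider where 9 can go in column 6.
  r4c6 is out (row 4 already has a 9).
  So the only cell in column 6 that can hold 9 is r6c6.
  So r6c6 = 9.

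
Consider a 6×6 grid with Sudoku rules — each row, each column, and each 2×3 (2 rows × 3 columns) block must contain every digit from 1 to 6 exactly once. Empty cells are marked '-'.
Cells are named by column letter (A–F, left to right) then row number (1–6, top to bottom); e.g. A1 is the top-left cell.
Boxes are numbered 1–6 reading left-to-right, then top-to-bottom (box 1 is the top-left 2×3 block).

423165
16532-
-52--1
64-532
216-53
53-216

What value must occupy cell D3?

Cell D3 itself could take any of {4, 6} by direct elimination.
Consider where 6 can go in row 3.
A3 is out (column A already has a 6).
E3 is out (column E already has a 6).
So the only cell in row 3 that can hold 6 is D3.
Therefore D3 = 6.

6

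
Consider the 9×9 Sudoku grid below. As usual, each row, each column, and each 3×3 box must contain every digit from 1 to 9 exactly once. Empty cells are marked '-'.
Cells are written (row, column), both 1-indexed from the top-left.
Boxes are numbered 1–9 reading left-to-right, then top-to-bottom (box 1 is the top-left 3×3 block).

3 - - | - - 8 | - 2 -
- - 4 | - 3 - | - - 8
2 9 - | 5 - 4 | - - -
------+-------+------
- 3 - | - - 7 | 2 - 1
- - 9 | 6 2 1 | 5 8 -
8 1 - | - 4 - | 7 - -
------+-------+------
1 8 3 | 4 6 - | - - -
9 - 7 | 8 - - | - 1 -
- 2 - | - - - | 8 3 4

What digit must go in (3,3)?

8

Cell (3,3) itself could take any of {1, 6, 8} by direct elimination.
Consider where 8 can go in column 3.
(1,3) is out (row 1 already has a 8).
(4,3) is out (box 4 already has a 8).
(6,3) is out (row 6 already has a 8).
(9,3) is out (row 9 already has a 8).
So the only cell in column 3 that can hold 8 is (3,3).
Therefore (3,3) = 8.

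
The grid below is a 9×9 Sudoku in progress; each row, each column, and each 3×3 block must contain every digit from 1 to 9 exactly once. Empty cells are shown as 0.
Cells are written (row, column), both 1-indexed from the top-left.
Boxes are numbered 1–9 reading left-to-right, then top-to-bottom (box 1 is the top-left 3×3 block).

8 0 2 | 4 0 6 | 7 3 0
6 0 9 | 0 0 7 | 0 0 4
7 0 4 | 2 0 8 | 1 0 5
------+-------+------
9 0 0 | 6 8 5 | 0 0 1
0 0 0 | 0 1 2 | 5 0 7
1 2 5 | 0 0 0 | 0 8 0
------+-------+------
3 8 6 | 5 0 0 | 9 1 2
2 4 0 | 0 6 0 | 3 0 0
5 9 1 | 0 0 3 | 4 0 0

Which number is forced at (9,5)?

Cell (9,5) itself could take any of {2, 7} by direct elimination.
Consider where 2 can go in column 5.
(1,5) is out (row 1 already has a 2).
(2,5) is out (box 2 already has a 2).
(3,5) is out (row 3 already has a 2).
(6,5) is out (row 6 already has a 2).
(7,5) is out (row 7 already has a 2).
So the only cell in column 5 that can hold 2 is (9,5).
Therefore (9,5) = 2.

2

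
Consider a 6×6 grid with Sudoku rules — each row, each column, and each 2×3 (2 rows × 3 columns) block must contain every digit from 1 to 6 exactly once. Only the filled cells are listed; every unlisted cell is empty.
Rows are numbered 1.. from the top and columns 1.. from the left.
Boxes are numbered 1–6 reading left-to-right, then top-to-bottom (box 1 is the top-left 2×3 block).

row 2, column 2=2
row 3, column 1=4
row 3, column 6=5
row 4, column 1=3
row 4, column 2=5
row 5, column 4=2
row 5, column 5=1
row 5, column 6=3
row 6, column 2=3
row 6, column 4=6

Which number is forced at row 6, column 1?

2

Cell row 6, column 1 itself could take any of {1, 2, 5} by direct elimination.
Consider where 2 can go in column 1.
row 1, column 1 is out (box 1 already has a 2).
row 2, column 1 is out (row 2 already has a 2).
row 5, column 1 is out (row 5 already has a 2).
So the only cell in column 1 that can hold 2 is row 6, column 1.
Therefore row 6, column 1 = 2.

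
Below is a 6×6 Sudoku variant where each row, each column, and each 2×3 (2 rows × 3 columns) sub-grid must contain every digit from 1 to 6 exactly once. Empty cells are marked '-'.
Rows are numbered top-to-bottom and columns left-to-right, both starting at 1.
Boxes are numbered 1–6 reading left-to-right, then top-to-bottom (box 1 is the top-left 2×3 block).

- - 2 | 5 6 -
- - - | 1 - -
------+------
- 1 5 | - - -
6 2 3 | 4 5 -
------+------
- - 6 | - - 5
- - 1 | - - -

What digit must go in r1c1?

Cell r1c1 itself could take any of {1, 3, 4} by direct elimination.
Consider where 1 can go in row 1.
r1c2 is out (column 2 already has a 1).
r1c6 is out (box 2 already has a 1).
So the only cell in row 1 that can hold 1 is r1c1.
Therefore r1c1 = 1.

1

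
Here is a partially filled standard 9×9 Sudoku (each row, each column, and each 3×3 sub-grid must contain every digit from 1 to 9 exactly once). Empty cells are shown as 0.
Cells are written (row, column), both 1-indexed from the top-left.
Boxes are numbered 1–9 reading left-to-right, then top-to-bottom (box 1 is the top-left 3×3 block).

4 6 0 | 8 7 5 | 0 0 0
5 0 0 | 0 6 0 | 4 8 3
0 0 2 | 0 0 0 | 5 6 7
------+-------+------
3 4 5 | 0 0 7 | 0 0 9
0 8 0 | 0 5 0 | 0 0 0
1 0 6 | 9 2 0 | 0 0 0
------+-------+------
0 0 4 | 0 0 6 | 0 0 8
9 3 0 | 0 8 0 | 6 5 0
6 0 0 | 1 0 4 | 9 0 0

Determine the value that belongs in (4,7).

8

Cell (4,7) itself could take any of {1, 2, 8} by direct elimination.
Consider where 8 can go in row 4.
(4,4) is out (column 4 already has a 8).
(4,5) is out (column 5 already has a 8).
(4,8) is out (column 8 already has a 8).
So the only cell in row 4 that can hold 8 is (4,7).
Therefore (4,7) = 8.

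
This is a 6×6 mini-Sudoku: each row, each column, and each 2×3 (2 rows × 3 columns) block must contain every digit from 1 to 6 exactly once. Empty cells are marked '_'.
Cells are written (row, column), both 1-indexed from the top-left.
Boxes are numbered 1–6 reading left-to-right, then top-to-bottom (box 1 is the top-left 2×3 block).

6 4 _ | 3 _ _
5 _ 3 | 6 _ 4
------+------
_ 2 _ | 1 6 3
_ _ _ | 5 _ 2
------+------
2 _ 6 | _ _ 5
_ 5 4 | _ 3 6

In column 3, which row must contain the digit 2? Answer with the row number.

Consider where 2 can go in column 3.
(3,3) is out (row 3 already has a 2).
(4,3) is out (row 4 already has a 2).
So the only cell in column 3 that can hold 2 is (1,3).
That is row 1.

1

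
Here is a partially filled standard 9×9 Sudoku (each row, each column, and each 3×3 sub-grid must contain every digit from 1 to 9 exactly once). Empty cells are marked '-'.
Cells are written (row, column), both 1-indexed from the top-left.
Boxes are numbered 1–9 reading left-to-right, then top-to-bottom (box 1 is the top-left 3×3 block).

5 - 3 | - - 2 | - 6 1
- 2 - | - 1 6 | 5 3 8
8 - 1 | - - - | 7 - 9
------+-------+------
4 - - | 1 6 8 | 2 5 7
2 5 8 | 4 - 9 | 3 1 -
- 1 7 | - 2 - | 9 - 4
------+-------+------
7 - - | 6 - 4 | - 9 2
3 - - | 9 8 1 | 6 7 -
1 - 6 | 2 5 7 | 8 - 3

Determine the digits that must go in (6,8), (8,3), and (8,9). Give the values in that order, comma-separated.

For (6,8):
  Row 6 already contains {1, 2, 4, 7, 9}.
  Column 8 already contains {1, 3, 5, 6, 7, 9}.
  Its 3×3 block (box 6) already contains {1, 2, 3, 4, 5, 7, 9}.
  The only value from 1–9 not eliminated is 8, so (6,8) = 8.
For (8,3):
  Consider where 2 can go in box 7.
  (7,2) is out (row 7 already has a 2).
  (7,3) is out (row 7 already has a 2).
  (8,2) is out (column 2 already has a 2).
  (9,2) is out (row 9 already has a 2).
  So the only cell in box 7 that can hold 2 is (8,3).
  So (8,3) = 2.
For (8,9):
  Row 8 already contains {1, 3, 6, 7, 8, 9}.
  Column 9 already contains {1, 2, 3, 4, 7, 8, 9}.
  Its 3×3 block (box 9) already contains {2, 3, 6, 7, 8, 9}.
  The only value from 1–9 not eliminated is 5, so (8,9) = 5.

8,2,5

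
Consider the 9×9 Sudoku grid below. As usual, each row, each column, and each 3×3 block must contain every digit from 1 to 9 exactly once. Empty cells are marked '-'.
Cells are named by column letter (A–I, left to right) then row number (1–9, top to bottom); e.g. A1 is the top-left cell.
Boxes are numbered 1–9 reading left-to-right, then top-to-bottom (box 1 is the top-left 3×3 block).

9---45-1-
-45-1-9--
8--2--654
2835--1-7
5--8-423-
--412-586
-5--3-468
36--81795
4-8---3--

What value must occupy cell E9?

5

Cell E9 itself could take any of {5, 6, 7, 9} by direct elimination.
Consider where 5 can go in column E.
E3 is out (row 3 already has a 5).
E4 is out (row 4 already has a 5).
E5 is out (row 5 already has a 5).
So the only cell in column E that can hold 5 is E9.
Therefore E9 = 5.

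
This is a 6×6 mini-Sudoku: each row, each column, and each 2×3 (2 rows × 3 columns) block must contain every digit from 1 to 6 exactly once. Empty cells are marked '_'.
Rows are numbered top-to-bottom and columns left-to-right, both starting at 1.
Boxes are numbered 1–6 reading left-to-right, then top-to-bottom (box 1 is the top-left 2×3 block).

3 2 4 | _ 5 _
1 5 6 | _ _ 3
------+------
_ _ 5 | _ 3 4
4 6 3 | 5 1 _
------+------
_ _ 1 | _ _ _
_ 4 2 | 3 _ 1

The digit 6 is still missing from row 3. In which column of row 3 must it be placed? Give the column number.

Consider where 6 can go in row 3.
R3C1 is out (box 3 already has a 6).
R3C2 is out (column 2 already has a 6).
So the only cell in row 3 that can hold 6 is R3C4.
That is column 4.

4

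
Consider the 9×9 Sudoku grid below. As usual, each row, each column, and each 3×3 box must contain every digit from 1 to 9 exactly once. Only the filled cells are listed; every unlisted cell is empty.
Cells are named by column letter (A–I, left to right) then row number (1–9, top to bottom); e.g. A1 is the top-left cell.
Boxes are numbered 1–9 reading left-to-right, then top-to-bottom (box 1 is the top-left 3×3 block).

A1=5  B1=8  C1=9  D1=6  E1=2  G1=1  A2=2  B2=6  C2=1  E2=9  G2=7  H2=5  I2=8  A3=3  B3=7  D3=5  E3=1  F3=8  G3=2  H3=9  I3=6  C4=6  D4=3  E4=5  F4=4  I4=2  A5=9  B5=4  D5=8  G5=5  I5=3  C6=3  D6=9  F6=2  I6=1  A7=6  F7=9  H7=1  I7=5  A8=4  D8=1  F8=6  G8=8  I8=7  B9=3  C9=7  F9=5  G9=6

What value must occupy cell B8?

Cell B8 itself could take any of {2, 5, 9} by direct elimination.
Consider where 9 can go in row 8.
C8 is out (column C already has a 9).
E8 is out (column E already has a 9).
H8 is out (column H already has a 9).
So the only cell in row 8 that can hold 9 is B8.
Therefore B8 = 9.

9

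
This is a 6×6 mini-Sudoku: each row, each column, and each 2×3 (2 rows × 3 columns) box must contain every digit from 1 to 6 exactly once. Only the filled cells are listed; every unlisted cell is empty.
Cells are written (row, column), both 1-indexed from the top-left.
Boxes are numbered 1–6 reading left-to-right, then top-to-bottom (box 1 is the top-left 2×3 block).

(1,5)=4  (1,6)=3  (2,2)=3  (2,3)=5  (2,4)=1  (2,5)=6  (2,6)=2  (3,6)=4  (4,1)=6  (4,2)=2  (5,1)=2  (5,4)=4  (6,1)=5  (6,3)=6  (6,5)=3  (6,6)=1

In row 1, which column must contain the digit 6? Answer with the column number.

2

Consider where 6 can go in row 1.
(1,1) is out (column 1 already has a 6).
(1,3) is out (column 3 already has a 6).
(1,4) is out (box 2 already has a 6).
So the only cell in row 1 that can hold 6 is (1,2).
That is column 2.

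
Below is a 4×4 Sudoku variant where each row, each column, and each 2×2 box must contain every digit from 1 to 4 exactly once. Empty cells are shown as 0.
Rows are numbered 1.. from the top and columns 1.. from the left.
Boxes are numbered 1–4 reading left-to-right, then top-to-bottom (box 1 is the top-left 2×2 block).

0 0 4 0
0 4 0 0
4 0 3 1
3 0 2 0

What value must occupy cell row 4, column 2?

1

Row 4 already contains {2, 3}.
Column 2 already contains {4}.
Its 2×2 block (box 3) already contains {3, 4}.
The only value from 1–4 not eliminated is 1, so row 4, column 2 = 1.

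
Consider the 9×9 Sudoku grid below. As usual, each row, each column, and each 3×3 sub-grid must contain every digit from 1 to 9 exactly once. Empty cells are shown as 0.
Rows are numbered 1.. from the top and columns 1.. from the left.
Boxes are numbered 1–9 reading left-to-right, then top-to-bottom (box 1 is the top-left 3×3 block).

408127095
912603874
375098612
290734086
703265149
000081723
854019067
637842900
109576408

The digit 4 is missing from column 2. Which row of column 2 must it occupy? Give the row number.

Consider where 4 can go in column 2.
row 1, column 2 is out (row 1 already has a 4).
row 5, column 2 is out (row 5 already has a 4).
row 9, column 2 is out (row 9 already has a 4).
So the only cell in column 2 that can hold 4 is row 6, column 2.
That is row 6.

6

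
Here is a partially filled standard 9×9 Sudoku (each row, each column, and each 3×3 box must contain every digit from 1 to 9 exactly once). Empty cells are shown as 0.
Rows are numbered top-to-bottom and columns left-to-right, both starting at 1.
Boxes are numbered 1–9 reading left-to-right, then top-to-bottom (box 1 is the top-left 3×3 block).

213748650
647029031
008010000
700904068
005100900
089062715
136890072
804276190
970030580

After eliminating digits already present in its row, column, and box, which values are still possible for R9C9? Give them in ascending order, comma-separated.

4,6

Row 9 already contains {3, 5, 7, 8, 9}.
Column 9 already contains {1, 2, 5, 8}.
Its 3×3 block (box 9) already contains {1, 2, 5, 7, 8, 9}.
Removing those from 1–9 leaves {4, 6} as the candidates for R9C9.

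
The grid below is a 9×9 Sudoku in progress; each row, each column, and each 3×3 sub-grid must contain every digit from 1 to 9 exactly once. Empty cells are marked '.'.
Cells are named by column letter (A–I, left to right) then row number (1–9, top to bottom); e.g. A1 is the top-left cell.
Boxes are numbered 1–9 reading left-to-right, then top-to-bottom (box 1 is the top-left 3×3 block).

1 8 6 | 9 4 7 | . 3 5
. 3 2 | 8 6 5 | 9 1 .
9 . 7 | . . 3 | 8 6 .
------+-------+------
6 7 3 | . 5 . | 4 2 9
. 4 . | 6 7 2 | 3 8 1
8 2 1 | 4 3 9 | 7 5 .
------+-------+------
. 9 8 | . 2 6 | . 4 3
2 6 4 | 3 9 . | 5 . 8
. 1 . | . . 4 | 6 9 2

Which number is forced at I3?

Row 3 already contains {3, 6, 7, 8, 9}.
Column I already contains {1, 2, 3, 5, 8, 9}.
Its 3×3 block (box 3) already contains {1, 3, 5, 6, 8, 9}.
The only value from 1–9 not eliminated is 4, so I3 = 4.

4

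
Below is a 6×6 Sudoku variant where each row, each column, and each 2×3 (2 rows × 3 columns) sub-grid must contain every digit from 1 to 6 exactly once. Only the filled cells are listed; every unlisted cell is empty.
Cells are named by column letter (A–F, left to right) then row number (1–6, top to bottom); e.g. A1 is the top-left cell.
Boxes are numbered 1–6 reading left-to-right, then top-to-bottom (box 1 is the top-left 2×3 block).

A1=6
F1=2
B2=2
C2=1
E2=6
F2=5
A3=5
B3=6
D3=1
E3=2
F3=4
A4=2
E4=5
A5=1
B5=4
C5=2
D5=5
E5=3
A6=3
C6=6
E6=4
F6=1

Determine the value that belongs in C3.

3

Row 3 already contains {1, 2, 4, 5, 6}.
Column C already contains {1, 2, 6}.
Its 2×3 block (box 3) already contains {2, 5, 6}.
The only value from 1–6 not eliminated is 3, so C3 = 3.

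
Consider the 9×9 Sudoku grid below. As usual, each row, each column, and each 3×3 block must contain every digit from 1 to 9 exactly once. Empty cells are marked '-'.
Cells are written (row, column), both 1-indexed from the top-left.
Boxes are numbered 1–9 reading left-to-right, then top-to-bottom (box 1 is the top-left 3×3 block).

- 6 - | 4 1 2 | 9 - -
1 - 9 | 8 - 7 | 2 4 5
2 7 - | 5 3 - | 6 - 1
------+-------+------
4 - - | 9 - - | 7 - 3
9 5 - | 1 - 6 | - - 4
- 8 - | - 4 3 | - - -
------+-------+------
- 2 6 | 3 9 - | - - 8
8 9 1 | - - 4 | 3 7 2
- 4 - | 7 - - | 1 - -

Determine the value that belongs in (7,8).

Row 7 already contains {2, 3, 6, 8, 9}.
Column 8 already contains {4, 7}.
Its 3×3 block (box 9) already contains {1, 2, 3, 7, 8}.
The only value from 1–9 not eliminated is 5, so (7,8) = 5.

5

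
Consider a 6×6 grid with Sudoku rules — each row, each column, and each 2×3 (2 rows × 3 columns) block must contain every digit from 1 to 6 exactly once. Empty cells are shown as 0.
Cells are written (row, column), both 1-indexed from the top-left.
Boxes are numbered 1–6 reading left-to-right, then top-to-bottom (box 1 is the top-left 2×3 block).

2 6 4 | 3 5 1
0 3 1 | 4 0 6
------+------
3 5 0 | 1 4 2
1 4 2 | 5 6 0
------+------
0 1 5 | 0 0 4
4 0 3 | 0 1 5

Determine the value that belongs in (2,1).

5

Row 2 already contains {1, 3, 4, 6}.
Column 1 already contains {1, 2, 3, 4}.
Its 2×3 block (box 1) already contains {1, 2, 3, 4, 6}.
The only value from 1–6 not eliminated is 5, so (2,1) = 5.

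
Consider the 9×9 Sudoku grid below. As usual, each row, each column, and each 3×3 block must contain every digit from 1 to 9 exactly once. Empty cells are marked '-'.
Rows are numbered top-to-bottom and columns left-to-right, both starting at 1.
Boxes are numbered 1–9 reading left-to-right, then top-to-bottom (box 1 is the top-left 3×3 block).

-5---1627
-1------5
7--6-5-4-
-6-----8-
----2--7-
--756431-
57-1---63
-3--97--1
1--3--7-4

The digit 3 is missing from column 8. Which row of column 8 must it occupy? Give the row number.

Consider where 3 can go in column 8.
r8c8 is out (row 8 already has a 3).
r9c8 is out (row 9 already has a 3).
So the only cell in column 8 that can hold 3 is r2c8.
That is row 2.

2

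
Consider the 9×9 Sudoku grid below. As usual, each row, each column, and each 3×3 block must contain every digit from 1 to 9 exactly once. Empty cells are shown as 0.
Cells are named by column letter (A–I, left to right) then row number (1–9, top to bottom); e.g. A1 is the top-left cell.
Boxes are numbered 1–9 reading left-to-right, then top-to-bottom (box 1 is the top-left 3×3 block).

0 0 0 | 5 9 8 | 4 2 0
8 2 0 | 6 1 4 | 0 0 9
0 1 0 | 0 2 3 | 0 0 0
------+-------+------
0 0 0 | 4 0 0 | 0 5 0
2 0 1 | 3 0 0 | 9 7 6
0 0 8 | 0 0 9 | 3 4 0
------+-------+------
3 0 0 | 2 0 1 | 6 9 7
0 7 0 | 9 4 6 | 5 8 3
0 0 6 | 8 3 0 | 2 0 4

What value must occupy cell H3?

Row 3 already contains {1, 2, 3}.
Column H already contains {2, 4, 5, 7, 8, 9}.
Its 3×3 block (box 3) already contains {2, 4, 9}.
The only value from 1–9 not eliminated is 6, so H3 = 6.

6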